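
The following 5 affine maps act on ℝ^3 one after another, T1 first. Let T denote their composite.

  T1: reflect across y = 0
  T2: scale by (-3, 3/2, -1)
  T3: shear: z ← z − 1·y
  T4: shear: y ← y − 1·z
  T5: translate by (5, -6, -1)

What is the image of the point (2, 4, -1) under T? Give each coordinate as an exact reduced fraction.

T(p) = (-1, -19, 6)

T1 reflect across y = 0: (2, 4, -1) → (2, -4, -1)
T2 scale by (-3, 3/2, -1): (2, -4, -1) → (-6, -6, 1)
T3 shear: z ← z − 1·y: (-6, -6, 1) → (-6, -6, 7)
T4 shear: y ← y − 1·z: (-6, -6, 7) → (-6, -13, 7)
T5 translate by (5, -6, -1): (-6, -13, 7) → (-1, -19, 6)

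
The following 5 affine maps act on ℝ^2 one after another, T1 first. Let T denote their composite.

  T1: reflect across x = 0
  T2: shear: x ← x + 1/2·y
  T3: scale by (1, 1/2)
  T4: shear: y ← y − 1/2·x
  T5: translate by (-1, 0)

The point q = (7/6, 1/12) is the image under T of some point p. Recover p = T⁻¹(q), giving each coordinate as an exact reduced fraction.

p = (-1, 7/3)

T1 = [-1 0 0; 0 1 0; 0 0 1]
T2·T1 = [-1 1/2 0; 0 1 0; 0 0 1]
T3·…·T1 = [-1 1/2 0; 0 1/2 0; 0 0 1]
T4·…·T1 = [-1 1/2 0; 1/2 1/4 0; 0 0 1]
T5·…·T1 = [-1 1/2 -1; 1/2 1/4 0; 0 0 1]
det M = -1/2; M⁻¹ = [-1/2 1 -1/2; 1 2 1; 0 0 1]
M⁻¹ · (7/6, 1/12)ᵀ = (-1, 7/3)ᵀ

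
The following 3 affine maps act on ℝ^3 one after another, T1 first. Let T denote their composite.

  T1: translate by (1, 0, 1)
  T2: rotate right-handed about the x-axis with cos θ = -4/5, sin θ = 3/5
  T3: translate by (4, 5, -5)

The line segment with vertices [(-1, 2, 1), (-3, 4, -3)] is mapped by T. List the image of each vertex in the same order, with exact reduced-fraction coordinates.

image vertices: (4, 11/5, -27/5), (2, 3, -1)

T1 translate by (1, 0, 1): (-1, 2, 1) → (0, 2, 2); (-3, 4, -3) → (-2, 4, -2)
T2 rotate right-handed about the x-axis with cos θ = -4/5, sin θ = 3/5: (0, 2, 2) → (0, -14/5, -2/5); (-2, 4, -2) → (-2, -2, 4)
T3 translate by (4, 5, -5): (0, -14/5, -2/5) → (4, 11/5, -27/5); (-2, -2, 4) → (2, 3, -1)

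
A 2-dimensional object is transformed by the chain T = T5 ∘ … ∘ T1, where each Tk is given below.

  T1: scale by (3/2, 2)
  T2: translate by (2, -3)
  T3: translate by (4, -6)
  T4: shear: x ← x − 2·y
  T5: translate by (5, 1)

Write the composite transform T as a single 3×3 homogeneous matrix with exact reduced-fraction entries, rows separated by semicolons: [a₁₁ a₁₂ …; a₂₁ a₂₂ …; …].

T = [3/2 -4 29; 0 2 -8; 0 0 1]

T1 = [3/2 0 0; 0 2 0; 0 0 1]
T2·T1 = [3/2 0 2; 0 2 -3; 0 0 1]
T3·…·T1 = [3/2 0 6; 0 2 -9; 0 0 1]
T4·…·T1 = [3/2 -4 24; 0 2 -9; 0 0 1]
T5·…·T1 = [3/2 -4 29; 0 2 -8; 0 0 1]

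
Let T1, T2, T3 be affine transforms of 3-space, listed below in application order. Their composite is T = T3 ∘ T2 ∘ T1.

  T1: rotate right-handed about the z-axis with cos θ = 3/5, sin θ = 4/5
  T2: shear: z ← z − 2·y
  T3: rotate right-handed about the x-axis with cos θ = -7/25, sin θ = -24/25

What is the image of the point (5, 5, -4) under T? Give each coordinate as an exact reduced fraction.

T1 rotate right-handed about the z-axis with cos θ = 3/5, sin θ = 4/5: (5, 5, -4) → (-1, 7, -4)
T2 shear: z ← z − 2·y: (-1, 7, -4) → (-1, 7, -18)
T3 rotate right-handed about the x-axis with cos θ = -7/25, sin θ = -24/25: (-1, 7, -18) → (-1, -481/25, -42/25)

T(p) = (-1, -481/25, -42/25)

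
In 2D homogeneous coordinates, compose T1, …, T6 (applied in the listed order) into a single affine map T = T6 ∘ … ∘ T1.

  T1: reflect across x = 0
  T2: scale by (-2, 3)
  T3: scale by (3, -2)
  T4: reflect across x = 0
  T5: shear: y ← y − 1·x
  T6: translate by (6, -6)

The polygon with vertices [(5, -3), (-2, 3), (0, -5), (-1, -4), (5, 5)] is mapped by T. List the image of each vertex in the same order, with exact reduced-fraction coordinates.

T1 reflect across x = 0: (5, -3) → (-5, -3); (-2, 3) → (2, 3); (0, -5) → (0, -5); (-1, -4) → (1, -4); (5, 5) → (-5, 5)
T2 scale by (-2, 3): (-5, -3) → (10, -9); (2, 3) → (-4, 9); (0, -5) → (0, -15); (1, -4) → (-2, -12); (-5, 5) → (10, 15)
T3 scale by (3, -2): (10, -9) → (30, 18); (-4, 9) → (-12, -18); (0, -15) → (0, 30); (-2, -12) → (-6, 24); (10, 15) → (30, -30)
T4 reflect across x = 0: (30, 18) → (-30, 18); (-12, -18) → (12, -18); (0, 30) → (0, 30); (-6, 24) → (6, 24); (30, -30) → (-30, -30)
T5 shear: y ← y − 1·x: (-30, 18) → (-30, 48); (12, -18) → (12, -30); (0, 30) → (0, 30); (6, 24) → (6, 18); (-30, -30) → (-30, 0)
T6 translate by (6, -6): (-30, 48) → (-24, 42); (12, -30) → (18, -36); (0, 30) → (6, 24); (6, 18) → (12, 12); (-30, 0) → (-24, -6)

image vertices: (-24, 42), (18, -36), (6, 24), (12, 12), (-24, -6)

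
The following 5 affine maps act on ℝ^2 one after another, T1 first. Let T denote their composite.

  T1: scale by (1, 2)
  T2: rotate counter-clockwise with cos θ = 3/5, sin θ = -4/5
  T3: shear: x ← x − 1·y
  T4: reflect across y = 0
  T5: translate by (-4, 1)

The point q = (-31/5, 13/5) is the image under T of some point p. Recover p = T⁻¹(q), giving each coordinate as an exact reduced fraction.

p = (-1, -2)

T1 = [1 0 0; 0 2 0; 0 0 1]
T2·T1 = [3/5 8/5 0; -4/5 6/5 0; 0 0 1]
T3·…·T1 = [7/5 2/5 0; -4/5 6/5 0; 0 0 1]
T4·…·T1 = [7/5 2/5 0; 4/5 -6/5 0; 0 0 1]
T5·…·T1 = [7/5 2/5 -4; 4/5 -6/5 1; 0 0 1]
det M = -2; M⁻¹ = [3/5 1/5 11/5; 2/5 -7/10 23/10; 0 0 1]
M⁻¹ · (-31/5, 13/5)ᵀ = (-1, -2)ᵀ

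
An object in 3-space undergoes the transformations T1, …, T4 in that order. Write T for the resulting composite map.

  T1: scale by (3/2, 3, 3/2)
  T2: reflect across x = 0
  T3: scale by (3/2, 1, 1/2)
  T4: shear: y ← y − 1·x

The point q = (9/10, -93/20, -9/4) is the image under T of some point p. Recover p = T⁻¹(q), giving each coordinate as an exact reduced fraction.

T1 = [3/2 0 0 0; 0 3 0 0; 0 0 3/2 0; 0 0 0 1]
T2·T1 = [-3/2 0 0 0; 0 3 0 0; 0 0 3/2 0; 0 0 0 1]
T3·…·T1 = [-9/4 0 0 0; 0 3 0 0; 0 0 3/4 0; 0 0 0 1]
T4·…·T1 = [-9/4 0 0 0; 9/4 3 0 0; 0 0 3/4 0; 0 0 0 1]
det M = -81/16; M⁻¹ = [-4/9 0 0 0; 1/3 1/3 0 0; 0 0 4/3 0; 0 0 0 1]
M⁻¹ · (9/10, -93/20, -9/4)ᵀ = (-2/5, -5/4, -3)ᵀ

p = (-2/5, -5/4, -3)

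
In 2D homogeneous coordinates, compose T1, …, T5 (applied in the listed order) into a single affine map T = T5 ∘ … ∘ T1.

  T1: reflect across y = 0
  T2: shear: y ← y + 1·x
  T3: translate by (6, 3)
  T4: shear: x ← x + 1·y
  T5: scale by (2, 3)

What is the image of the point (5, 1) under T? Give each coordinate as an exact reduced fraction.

T(p) = (36, 21)

T1 reflect across y = 0: (5, 1) → (5, -1)
T2 shear: y ← y + 1·x: (5, -1) → (5, 4)
T3 translate by (6, 3): (5, 4) → (11, 7)
T4 shear: x ← x + 1·y: (11, 7) → (18, 7)
T5 scale by (2, 3): (18, 7) → (36, 21)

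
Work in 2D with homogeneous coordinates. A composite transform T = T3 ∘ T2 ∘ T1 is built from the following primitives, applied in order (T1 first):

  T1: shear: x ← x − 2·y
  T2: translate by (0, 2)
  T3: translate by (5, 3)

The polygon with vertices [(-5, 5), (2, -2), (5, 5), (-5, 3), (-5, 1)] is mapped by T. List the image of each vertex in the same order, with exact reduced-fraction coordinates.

T1 shear: x ← x − 2·y: (-5, 5) → (-15, 5); (2, -2) → (6, -2); (5, 5) → (-5, 5); (-5, 3) → (-11, 3); (-5, 1) → (-7, 1)
T2 translate by (0, 2): (-15, 5) → (-15, 7); (6, -2) → (6, 0); (-5, 5) → (-5, 7); (-11, 3) → (-11, 5); (-7, 1) → (-7, 3)
T3 translate by (5, 3): (-15, 7) → (-10, 10); (6, 0) → (11, 3); (-5, 7) → (0, 10); (-11, 5) → (-6, 8); (-7, 3) → (-2, 6)

image vertices: (-10, 10), (11, 3), (0, 10), (-6, 8), (-2, 6)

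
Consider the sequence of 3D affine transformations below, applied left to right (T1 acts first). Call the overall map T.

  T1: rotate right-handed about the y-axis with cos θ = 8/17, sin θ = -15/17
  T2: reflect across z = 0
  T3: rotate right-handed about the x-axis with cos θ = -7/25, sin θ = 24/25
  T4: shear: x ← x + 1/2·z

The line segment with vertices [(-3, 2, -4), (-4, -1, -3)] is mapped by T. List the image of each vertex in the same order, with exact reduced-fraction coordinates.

T1 rotate right-handed about the y-axis with cos θ = 8/17, sin θ = -15/17: (-3, 2, -4) → (36/17, 2, -77/17); (-4, -1, -3) → (13/17, -1, -84/17)
T2 reflect across z = 0: (36/17, 2, -77/17) → (36/17, 2, 77/17); (13/17, -1, -84/17) → (13/17, -1, 84/17)
T3 rotate right-handed about the x-axis with cos θ = -7/25, sin θ = 24/25: (36/17, 2, 77/17) → (36/17, -2086/425, 277/425); (13/17, -1, 84/17) → (13/17, -1897/425, -996/425)
T4 shear: x ← x + 1/2·z: (36/17, -2086/425, 277/425) → (2077/850, -2086/425, 277/425); (13/17, -1897/425, -996/425) → (-173/425, -1897/425, -996/425)

image vertices: (2077/850, -2086/425, 277/425), (-173/425, -1897/425, -996/425)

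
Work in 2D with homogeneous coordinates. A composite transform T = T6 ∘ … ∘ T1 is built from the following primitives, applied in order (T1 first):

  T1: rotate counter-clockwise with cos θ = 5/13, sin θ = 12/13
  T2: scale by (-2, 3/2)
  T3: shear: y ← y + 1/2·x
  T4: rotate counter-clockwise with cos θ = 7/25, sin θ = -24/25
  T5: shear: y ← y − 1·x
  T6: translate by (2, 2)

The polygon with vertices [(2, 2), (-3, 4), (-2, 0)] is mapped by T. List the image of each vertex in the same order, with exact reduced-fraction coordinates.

T1 rotate counter-clockwise with cos θ = 5/13, sin θ = 12/13: (2, 2) → (-14/13, 34/13); (-3, 4) → (-63/13, -16/13); (-2, 0) → (-10/13, -24/13)
T2 scale by (-2, 3/2): (-14/13, 34/13) → (28/13, 51/13); (-63/13, -16/13) → (126/13, -24/13); (-10/13, -24/13) → (20/13, -36/13)
T3 shear: y ← y + 1/2·x: (28/13, 51/13) → (28/13, 5); (126/13, -24/13) → (126/13, 3); (20/13, -36/13) → (20/13, -2)
T4 rotate counter-clockwise with cos θ = 7/25, sin θ = -24/25: (28/13, 5) → (1756/325, -217/325); (126/13, 3) → (1818/325, -2751/325); (20/13, -2) → (-484/325, -662/325)
T5 shear: y ← y − 1·x: (1756/325, -217/325) → (1756/325, -1973/325); (1818/325, -2751/325) → (1818/325, -4569/325); (-484/325, -662/325) → (-484/325, -178/325)
T6 translate by (2, 2): (1756/325, -1973/325) → (2406/325, -1323/325); (1818/325, -4569/325) → (2468/325, -3919/325); (-484/325, -178/325) → (166/325, 472/325)

image vertices: (2406/325, -1323/325), (2468/325, -3919/325), (166/325, 472/325)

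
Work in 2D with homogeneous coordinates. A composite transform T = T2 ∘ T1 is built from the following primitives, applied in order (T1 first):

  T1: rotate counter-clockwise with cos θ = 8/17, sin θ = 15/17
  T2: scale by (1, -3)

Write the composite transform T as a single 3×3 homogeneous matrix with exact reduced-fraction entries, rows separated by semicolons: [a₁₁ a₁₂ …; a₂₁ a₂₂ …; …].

T1 = [8/17 -15/17 0; 15/17 8/17 0; 0 0 1]
T2·T1 = [8/17 -15/17 0; -45/17 -24/17 0; 0 0 1]

T = [8/17 -15/17 0; -45/17 -24/17 0; 0 0 1]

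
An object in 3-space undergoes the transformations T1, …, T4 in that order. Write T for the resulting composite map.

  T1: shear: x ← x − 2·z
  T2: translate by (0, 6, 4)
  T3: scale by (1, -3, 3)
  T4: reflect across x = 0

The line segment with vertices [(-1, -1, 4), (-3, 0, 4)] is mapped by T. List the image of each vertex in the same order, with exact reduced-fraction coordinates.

image vertices: (9, -15, 24), (11, -18, 24)

T1 shear: x ← x − 2·z: (-1, -1, 4) → (-9, -1, 4); (-3, 0, 4) → (-11, 0, 4)
T2 translate by (0, 6, 4): (-9, -1, 4) → (-9, 5, 8); (-11, 0, 4) → (-11, 6, 8)
T3 scale by (1, -3, 3): (-9, 5, 8) → (-9, -15, 24); (-11, 6, 8) → (-11, -18, 24)
T4 reflect across x = 0: (-9, -15, 24) → (9, -15, 24); (-11, -18, 24) → (11, -18, 24)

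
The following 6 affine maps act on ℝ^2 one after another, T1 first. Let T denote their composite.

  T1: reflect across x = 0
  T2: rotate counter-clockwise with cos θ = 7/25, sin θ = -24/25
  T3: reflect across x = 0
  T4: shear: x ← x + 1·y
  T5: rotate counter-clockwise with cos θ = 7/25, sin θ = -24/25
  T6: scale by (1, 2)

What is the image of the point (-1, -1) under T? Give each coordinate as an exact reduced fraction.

T1 reflect across x = 0: (-1, -1) → (1, -1)
T2 rotate counter-clockwise with cos θ = 7/25, sin θ = -24/25: (1, -1) → (-17/25, -31/25)
T3 reflect across x = 0: (-17/25, -31/25) → (17/25, -31/25)
T4 shear: x ← x + 1·y: (17/25, -31/25) → (-14/25, -31/25)
T5 rotate counter-clockwise with cos θ = 7/25, sin θ = -24/25: (-14/25, -31/25) → (-842/625, 119/625)
T6 scale by (1, 2): (-842/625, 119/625) → (-842/625, 238/625)

T(p) = (-842/625, 238/625)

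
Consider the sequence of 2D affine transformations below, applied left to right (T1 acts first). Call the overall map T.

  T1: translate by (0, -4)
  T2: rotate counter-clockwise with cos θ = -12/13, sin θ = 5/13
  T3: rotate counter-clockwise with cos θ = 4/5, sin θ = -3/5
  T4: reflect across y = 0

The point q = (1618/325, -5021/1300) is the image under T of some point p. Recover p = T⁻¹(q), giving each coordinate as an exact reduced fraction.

T1 = [1 0 0; 0 1 -4; 0 0 1]
T2·T1 = [-12/13 -5/13 20/13; 5/13 -12/13 48/13; 0 0 1]
T3·…·T1 = [-33/65 -56/65 224/65; 56/65 -33/65 132/65; 0 0 1]
T4·…·T1 = [-33/65 -56/65 224/65; -56/65 33/65 -132/65; 0 0 1]
det M = -1; M⁻¹ = [-33/65 -56/65 0; -56/65 33/65 4; 0 0 1]
M⁻¹ · (1618/325, -5021/1300)ᵀ = (4/5, -9/4)ᵀ

p = (4/5, -9/4)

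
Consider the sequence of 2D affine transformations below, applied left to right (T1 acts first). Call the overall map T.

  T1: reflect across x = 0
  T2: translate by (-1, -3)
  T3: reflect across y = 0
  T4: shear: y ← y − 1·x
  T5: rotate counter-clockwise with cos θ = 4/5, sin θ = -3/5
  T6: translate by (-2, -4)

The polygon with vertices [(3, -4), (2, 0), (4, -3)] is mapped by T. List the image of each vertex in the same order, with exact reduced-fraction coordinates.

T1 reflect across x = 0: (3, -4) → (-3, -4); (2, 0) → (-2, 0); (4, -3) → (-4, -3)
T2 translate by (-1, -3): (-3, -4) → (-4, -7); (-2, 0) → (-3, -3); (-4, -3) → (-5, -6)
T3 reflect across y = 0: (-4, -7) → (-4, 7); (-3, -3) → (-3, 3); (-5, -6) → (-5, 6)
T4 shear: y ← y − 1·x: (-4, 7) → (-4, 11); (-3, 3) → (-3, 6); (-5, 6) → (-5, 11)
T5 rotate counter-clockwise with cos θ = 4/5, sin θ = -3/5: (-4, 11) → (17/5, 56/5); (-3, 6) → (6/5, 33/5); (-5, 11) → (13/5, 59/5)
T6 translate by (-2, -4): (17/5, 56/5) → (7/5, 36/5); (6/5, 33/5) → (-4/5, 13/5); (13/5, 59/5) → (3/5, 39/5)

image vertices: (7/5, 36/5), (-4/5, 13/5), (3/5, 39/5)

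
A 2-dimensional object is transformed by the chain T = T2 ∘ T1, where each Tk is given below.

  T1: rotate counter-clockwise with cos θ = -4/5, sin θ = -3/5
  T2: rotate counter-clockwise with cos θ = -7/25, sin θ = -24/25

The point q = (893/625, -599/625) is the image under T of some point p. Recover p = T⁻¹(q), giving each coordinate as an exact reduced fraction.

p = (-7/5, -1)

T1 = [-4/5 3/5 0; -3/5 -4/5 0; 0 0 1]
T2·T1 = [-44/125 -117/125 0; 117/125 -44/125 0; 0 0 1]
det M = 1; M⁻¹ = [-44/125 117/125 0; -117/125 -44/125 0; 0 0 1]
M⁻¹ · (893/625, -599/625)ᵀ = (-7/5, -1)ᵀ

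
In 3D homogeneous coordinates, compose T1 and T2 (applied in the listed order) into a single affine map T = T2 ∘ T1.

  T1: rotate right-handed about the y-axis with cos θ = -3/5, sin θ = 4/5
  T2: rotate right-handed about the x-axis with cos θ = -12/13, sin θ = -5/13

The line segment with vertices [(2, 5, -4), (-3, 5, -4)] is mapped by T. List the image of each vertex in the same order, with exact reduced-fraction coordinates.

T1 rotate right-handed about the y-axis with cos θ = -3/5, sin θ = 4/5: (2, 5, -4) → (-22/5, 5, 4/5); (-3, 5, -4) → (-7/5, 5, 24/5)
T2 rotate right-handed about the x-axis with cos θ = -12/13, sin θ = -5/13: (-22/5, 5, 4/5) → (-22/5, -56/13, -173/65); (-7/5, 5, 24/5) → (-7/5, -36/13, -413/65)

image vertices: (-22/5, -56/13, -173/65), (-7/5, -36/13, -413/65)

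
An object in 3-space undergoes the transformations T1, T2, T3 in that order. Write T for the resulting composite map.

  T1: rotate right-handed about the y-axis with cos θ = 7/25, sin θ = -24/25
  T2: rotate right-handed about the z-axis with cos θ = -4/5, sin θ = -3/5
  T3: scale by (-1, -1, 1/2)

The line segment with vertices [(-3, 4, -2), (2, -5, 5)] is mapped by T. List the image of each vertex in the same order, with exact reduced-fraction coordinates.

T1 rotate right-handed about the y-axis with cos θ = 7/25, sin θ = -24/25: (-3, 4, -2) → (27/25, 4, -86/25); (2, -5, 5) → (-106/25, -5, 83/25)
T2 rotate right-handed about the z-axis with cos θ = -4/5, sin θ = -3/5: (27/25, 4, -86/25) → (192/125, -481/125, -86/25); (-106/25, -5, 83/25) → (49/125, 818/125, 83/25)
T3 scale by (-1, -1, 1/2): (192/125, -481/125, -86/25) → (-192/125, 481/125, -43/25); (49/125, 818/125, 83/25) → (-49/125, -818/125, 83/50)

image vertices: (-192/125, 481/125, -43/25), (-49/125, -818/125, 83/50)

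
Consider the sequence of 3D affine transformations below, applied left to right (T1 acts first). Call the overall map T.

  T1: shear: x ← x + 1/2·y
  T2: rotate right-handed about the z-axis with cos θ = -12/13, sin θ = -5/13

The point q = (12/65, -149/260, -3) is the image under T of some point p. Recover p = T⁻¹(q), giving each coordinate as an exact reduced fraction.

p = (-1/4, 3/5, -3)

T1 = [1 1/2 0 0; 0 1 0 0; 0 0 1 0; 0 0 0 1]
T2·T1 = [-12/13 -1/13 0 0; -5/13 -29/26 0 0; 0 0 1 0; 0 0 0 1]
det M = 1; M⁻¹ = [-29/26 1/13 0 0; 5/13 -12/13 0 0; 0 0 1 0; 0 0 0 1]
M⁻¹ · (12/65, -149/260, -3)ᵀ = (-1/4, 3/5, -3)ᵀ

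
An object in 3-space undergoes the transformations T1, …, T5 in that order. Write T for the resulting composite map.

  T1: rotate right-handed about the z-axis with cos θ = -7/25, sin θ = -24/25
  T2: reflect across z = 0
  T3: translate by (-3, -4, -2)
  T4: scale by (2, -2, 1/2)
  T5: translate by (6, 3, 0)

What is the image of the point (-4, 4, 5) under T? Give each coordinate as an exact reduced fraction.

T1 rotate right-handed about the z-axis with cos θ = -7/25, sin θ = -24/25: (-4, 4, 5) → (124/25, 68/25, 5)
T2 reflect across z = 0: (124/25, 68/25, 5) → (124/25, 68/25, -5)
T3 translate by (-3, -4, -2): (124/25, 68/25, -5) → (49/25, -32/25, -7)
T4 scale by (2, -2, 1/2): (49/25, -32/25, -7) → (98/25, 64/25, -7/2)
T5 translate by (6, 3, 0): (98/25, 64/25, -7/2) → (248/25, 139/25, -7/2)

T(p) = (248/25, 139/25, -7/2)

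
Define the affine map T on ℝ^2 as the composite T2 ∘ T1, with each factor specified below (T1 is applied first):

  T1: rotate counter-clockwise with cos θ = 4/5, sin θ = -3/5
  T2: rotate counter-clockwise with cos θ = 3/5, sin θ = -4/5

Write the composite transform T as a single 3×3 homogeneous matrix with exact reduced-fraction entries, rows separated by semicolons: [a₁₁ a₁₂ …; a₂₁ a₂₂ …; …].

T1 = [4/5 3/5 0; -3/5 4/5 0; 0 0 1]
T2·T1 = [0 1 0; -1 0 0; 0 0 1]

T = [0 1 0; -1 0 0; 0 0 1]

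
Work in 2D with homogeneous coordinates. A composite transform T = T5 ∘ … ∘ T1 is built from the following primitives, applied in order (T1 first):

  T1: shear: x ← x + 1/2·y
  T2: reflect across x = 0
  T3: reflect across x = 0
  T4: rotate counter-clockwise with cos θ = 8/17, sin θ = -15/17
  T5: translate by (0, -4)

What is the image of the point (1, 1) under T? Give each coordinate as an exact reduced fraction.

T(p) = (27/17, -165/34)

T1 shear: x ← x + 1/2·y: (1, 1) → (3/2, 1)
T2 reflect across x = 0: (3/2, 1) → (-3/2, 1)
T3 reflect across x = 0: (-3/2, 1) → (3/2, 1)
T4 rotate counter-clockwise with cos θ = 8/17, sin θ = -15/17: (3/2, 1) → (27/17, -29/34)
T5 translate by (0, -4): (27/17, -29/34) → (27/17, -165/34)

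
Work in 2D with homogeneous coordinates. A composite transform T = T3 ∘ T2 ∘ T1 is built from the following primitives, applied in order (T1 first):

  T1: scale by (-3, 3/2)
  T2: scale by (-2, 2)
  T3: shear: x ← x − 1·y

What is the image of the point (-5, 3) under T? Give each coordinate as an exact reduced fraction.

T1 scale by (-3, 3/2): (-5, 3) → (15, 9/2)
T2 scale by (-2, 2): (15, 9/2) → (-30, 9)
T3 shear: x ← x − 1·y: (-30, 9) → (-39, 9)

T(p) = (-39, 9)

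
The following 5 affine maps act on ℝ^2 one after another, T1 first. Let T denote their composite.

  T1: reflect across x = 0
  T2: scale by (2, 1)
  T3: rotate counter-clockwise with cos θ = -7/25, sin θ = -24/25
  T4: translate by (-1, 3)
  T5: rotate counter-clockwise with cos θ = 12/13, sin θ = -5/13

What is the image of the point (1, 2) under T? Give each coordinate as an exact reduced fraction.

T(p) = (989/325, 1123/325)

T1 reflect across x = 0: (1, 2) → (-1, 2)
T2 scale by (2, 1): (-1, 2) → (-2, 2)
T3 rotate counter-clockwise with cos θ = -7/25, sin θ = -24/25: (-2, 2) → (62/25, 34/25)
T4 translate by (-1, 3): (62/25, 34/25) → (37/25, 109/25)
T5 rotate counter-clockwise with cos θ = 12/13, sin θ = -5/13: (37/25, 109/25) → (989/325, 1123/325)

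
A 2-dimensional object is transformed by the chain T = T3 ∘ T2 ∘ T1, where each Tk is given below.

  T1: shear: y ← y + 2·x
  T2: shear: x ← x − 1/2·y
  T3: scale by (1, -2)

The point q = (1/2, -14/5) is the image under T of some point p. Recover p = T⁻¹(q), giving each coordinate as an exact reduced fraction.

T1 = [1 0 0; 2 1 0; 0 0 1]
T2·T1 = [0 -1/2 0; 2 1 0; 0 0 1]
T3·…·T1 = [0 -1/2 0; -4 -2 0; 0 0 1]
det M = -2; M⁻¹ = [1 -1/4 0; -2 0 0; 0 0 1]
M⁻¹ · (1/2, -14/5)ᵀ = (6/5, -1)ᵀ

p = (6/5, -1)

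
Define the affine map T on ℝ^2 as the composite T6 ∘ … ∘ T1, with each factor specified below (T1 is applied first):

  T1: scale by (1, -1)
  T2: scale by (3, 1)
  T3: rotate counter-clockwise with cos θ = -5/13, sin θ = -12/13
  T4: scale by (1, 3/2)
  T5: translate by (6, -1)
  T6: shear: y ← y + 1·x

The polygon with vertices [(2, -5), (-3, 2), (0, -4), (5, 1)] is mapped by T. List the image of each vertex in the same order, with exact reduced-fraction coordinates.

image vertices: (108/13, -101/26), (99/13, 263/13), (126/13, 83/13), (-9/13, -569/26)

T1 scale by (1, -1): (2, -5) → (2, 5); (-3, 2) → (-3, -2); (0, -4) → (0, 4); (5, 1) → (5, -1)
T2 scale by (3, 1): (2, 5) → (6, 5); (-3, -2) → (-9, -2); (0, 4) → (0, 4); (5, -1) → (15, -1)
T3 rotate counter-clockwise with cos θ = -5/13, sin θ = -12/13: (6, 5) → (30/13, -97/13); (-9, -2) → (21/13, 118/13); (0, 4) → (48/13, -20/13); (15, -1) → (-87/13, -175/13)
T4 scale by (1, 3/2): (30/13, -97/13) → (30/13, -291/26); (21/13, 118/13) → (21/13, 177/13); (48/13, -20/13) → (48/13, -30/13); (-87/13, -175/13) → (-87/13, -525/26)
T5 translate by (6, -1): (30/13, -291/26) → (108/13, -317/26); (21/13, 177/13) → (99/13, 164/13); (48/13, -30/13) → (126/13, -43/13); (-87/13, -525/26) → (-9/13, -551/26)
T6 shear: y ← y + 1·x: (108/13, -317/26) → (108/13, -101/26); (99/13, 164/13) → (99/13, 263/13); (126/13, -43/13) → (126/13, 83/13); (-9/13, -551/26) → (-9/13, -569/26)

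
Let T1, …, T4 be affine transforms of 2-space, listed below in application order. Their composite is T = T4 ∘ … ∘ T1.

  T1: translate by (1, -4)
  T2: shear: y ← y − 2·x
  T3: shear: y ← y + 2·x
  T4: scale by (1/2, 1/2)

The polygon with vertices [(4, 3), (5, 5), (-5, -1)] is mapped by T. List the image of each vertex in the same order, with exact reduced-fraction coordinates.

image vertices: (5/2, -1/2), (3, 1/2), (-2, -5/2)

T1 translate by (1, -4): (4, 3) → (5, -1); (5, 5) → (6, 1); (-5, -1) → (-4, -5)
T2 shear: y ← y − 2·x: (5, -1) → (5, -11); (6, 1) → (6, -11); (-4, -5) → (-4, 3)
T3 shear: y ← y + 2·x: (5, -11) → (5, -1); (6, -11) → (6, 1); (-4, 3) → (-4, -5)
T4 scale by (1/2, 1/2): (5, -1) → (5/2, -1/2); (6, 1) → (3, 1/2); (-4, -5) → (-2, -5/2)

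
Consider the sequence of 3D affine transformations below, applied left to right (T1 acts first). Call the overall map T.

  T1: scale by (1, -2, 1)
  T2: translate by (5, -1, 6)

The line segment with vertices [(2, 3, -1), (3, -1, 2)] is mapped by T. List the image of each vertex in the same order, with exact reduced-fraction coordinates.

image vertices: (7, -7, 5), (8, 1, 8)

T1 scale by (1, -2, 1): (2, 3, -1) → (2, -6, -1); (3, -1, 2) → (3, 2, 2)
T2 translate by (5, -1, 6): (2, -6, -1) → (7, -7, 5); (3, 2, 2) → (8, 1, 8)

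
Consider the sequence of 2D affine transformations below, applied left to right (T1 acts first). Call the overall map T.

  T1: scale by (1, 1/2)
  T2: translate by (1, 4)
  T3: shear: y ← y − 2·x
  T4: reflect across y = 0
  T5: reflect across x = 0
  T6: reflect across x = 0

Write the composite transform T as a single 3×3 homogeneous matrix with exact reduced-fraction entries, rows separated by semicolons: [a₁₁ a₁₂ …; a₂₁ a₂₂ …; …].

T1 = [1 0 0; 0 1/2 0; 0 0 1]
T2·T1 = [1 0 1; 0 1/2 4; 0 0 1]
T3·…·T1 = [1 0 1; -2 1/2 2; 0 0 1]
T4·…·T1 = [1 0 1; 2 -1/2 -2; 0 0 1]
T5·…·T1 = [-1 0 -1; 2 -1/2 -2; 0 0 1]
T6·…·T1 = [1 0 1; 2 -1/2 -2; 0 0 1]

T = [1 0 1; 2 -1/2 -2; 0 0 1]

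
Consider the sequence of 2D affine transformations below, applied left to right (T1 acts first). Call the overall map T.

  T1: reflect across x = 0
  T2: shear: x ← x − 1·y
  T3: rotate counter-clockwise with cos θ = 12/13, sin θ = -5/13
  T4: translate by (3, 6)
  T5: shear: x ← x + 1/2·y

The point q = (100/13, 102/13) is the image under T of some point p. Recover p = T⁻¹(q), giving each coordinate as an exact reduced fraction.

T1 = [-1 0 0; 0 1 0; 0 0 1]
T2·T1 = [-1 -1 0; 0 1 0; 0 0 1]
T3·…·T1 = [-12/13 -7/13 0; 5/13 17/13 0; 0 0 1]
T4·…·T1 = [-12/13 -7/13 3; 5/13 17/13 6; 0 0 1]
T5·…·T1 = [-19/26 3/26 6; 5/13 17/13 6; 0 0 1]
det M = -1; M⁻¹ = [-17/13 3/26 93/13; 5/13 19/26 -87/13; 0 0 1]
M⁻¹ · (100/13, 102/13)ᵀ = (-2, 2)ᵀ

p = (-2, 2)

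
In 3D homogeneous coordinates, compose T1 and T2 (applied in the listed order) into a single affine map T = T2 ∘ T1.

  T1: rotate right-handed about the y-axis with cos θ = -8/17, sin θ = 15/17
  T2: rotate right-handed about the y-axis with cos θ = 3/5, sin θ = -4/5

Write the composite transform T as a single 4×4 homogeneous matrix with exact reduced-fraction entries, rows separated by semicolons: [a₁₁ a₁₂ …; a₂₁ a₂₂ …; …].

T1 = [-8/17 0 15/17 0; 0 1 0 0; -15/17 0 -8/17 0; 0 0 0 1]
T2·T1 = [36/85 0 77/85 0; 0 1 0 0; -77/85 0 36/85 0; 0 0 0 1]

T = [36/85 0 77/85 0; 0 1 0 0; -77/85 0 36/85 0; 0 0 0 1]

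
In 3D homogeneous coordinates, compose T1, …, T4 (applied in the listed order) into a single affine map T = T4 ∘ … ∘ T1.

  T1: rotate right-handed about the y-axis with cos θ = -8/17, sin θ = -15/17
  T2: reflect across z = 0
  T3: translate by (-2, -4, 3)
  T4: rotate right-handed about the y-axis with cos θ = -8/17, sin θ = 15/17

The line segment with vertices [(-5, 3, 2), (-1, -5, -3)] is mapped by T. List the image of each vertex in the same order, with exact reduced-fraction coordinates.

image vertices: (2322/289, -1, -776/289), (478/289, -9, -621/289)

T1 rotate right-handed about the y-axis with cos θ = -8/17, sin θ = -15/17: (-5, 3, 2) → (10/17, 3, -91/17); (-1, -5, -3) → (53/17, -5, 9/17)
T2 reflect across z = 0: (10/17, 3, -91/17) → (10/17, 3, 91/17); (53/17, -5, 9/17) → (53/17, -5, -9/17)
T3 translate by (-2, -4, 3): (10/17, 3, 91/17) → (-24/17, -1, 142/17); (53/17, -5, -9/17) → (19/17, -9, 42/17)
T4 rotate right-handed about the y-axis with cos θ = -8/17, sin θ = 15/17: (-24/17, -1, 142/17) → (2322/289, -1, -776/289); (19/17, -9, 42/17) → (478/289, -9, -621/289)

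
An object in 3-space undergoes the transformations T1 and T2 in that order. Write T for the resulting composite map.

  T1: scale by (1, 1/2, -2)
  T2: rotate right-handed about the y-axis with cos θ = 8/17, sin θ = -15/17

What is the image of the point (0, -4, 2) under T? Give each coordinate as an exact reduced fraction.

T(p) = (60/17, -2, -32/17)

T1 scale by (1, 1/2, -2): (0, -4, 2) → (0, -2, -4)
T2 rotate right-handed about the y-axis with cos θ = 8/17, sin θ = -15/17: (0, -2, -4) → (60/17, -2, -32/17)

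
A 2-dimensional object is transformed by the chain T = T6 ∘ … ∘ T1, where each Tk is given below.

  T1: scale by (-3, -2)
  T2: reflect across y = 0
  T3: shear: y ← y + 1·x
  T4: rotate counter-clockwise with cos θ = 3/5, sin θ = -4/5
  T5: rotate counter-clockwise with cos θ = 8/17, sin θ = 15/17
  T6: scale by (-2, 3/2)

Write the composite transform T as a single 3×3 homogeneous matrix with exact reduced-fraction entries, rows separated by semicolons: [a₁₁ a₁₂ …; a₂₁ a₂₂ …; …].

T1 = [-3 0 0; 0 -2 0; 0 0 1]
T2·T1 = [-3 0 0; 0 2 0; 0 0 1]
T3·…·T1 = [-3 0 0; -3 2 0; 0 0 1]
T4·…·T1 = [-21/5 8/5 0; 3/5 6/5 0; 0 0 1]
T5·…·T1 = [-213/85 -26/85 0; -291/85 168/85 0; 0 0 1]
T6·…·T1 = [426/85 52/85 0; -873/170 252/85 0; 0 0 1]

T = [426/85 52/85 0; -873/170 252/85 0; 0 0 1]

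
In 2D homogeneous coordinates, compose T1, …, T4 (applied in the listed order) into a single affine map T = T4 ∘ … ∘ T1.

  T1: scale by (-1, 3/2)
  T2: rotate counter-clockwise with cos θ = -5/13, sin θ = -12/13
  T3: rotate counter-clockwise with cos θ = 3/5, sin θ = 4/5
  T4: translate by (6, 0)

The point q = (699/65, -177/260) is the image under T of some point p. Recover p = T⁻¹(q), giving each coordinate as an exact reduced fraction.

p = (-3, 5/2)

T1 = [-1 0 0; 0 3/2 0; 0 0 1]
T2·T1 = [5/13 18/13 0; 12/13 -15/26 0; 0 0 1]
T3·…·T1 = [-33/65 84/65 0; 56/65 99/130 0; 0 0 1]
T4·…·T1 = [-33/65 84/65 6; 56/65 99/130 0; 0 0 1]
det M = -3/2; M⁻¹ = [-33/65 56/65 198/65; 112/195 22/65 -224/65; 0 0 1]
M⁻¹ · (699/65, -177/260)ᵀ = (-3, 5/2)ᵀ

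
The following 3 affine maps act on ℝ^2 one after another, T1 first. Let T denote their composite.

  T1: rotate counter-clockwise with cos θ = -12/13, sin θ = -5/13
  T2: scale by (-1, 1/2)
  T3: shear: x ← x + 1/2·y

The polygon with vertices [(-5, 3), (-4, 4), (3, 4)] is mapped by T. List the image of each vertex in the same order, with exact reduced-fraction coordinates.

image vertices: (-311/52, -11/26), (-75/13, -14/13), (1/52, -63/26)

T1 rotate counter-clockwise with cos θ = -12/13, sin θ = -5/13: (-5, 3) → (75/13, -11/13); (-4, 4) → (68/13, -28/13); (3, 4) → (-16/13, -63/13)
T2 scale by (-1, 1/2): (75/13, -11/13) → (-75/13, -11/26); (68/13, -28/13) → (-68/13, -14/13); (-16/13, -63/13) → (16/13, -63/26)
T3 shear: x ← x + 1/2·y: (-75/13, -11/26) → (-311/52, -11/26); (-68/13, -14/13) → (-75/13, -14/13); (16/13, -63/26) → (1/52, -63/26)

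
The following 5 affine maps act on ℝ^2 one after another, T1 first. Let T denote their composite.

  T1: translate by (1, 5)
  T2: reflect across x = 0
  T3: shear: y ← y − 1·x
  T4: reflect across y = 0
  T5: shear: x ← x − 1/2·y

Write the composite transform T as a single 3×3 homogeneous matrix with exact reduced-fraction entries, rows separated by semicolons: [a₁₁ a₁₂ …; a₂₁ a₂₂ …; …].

T = [-1/2 1/2 2; -1 -1 -6; 0 0 1]

T1 = [1 0 1; 0 1 5; 0 0 1]
T2·T1 = [-1 0 -1; 0 1 5; 0 0 1]
T3·…·T1 = [-1 0 -1; 1 1 6; 0 0 1]
T4·…·T1 = [-1 0 -1; -1 -1 -6; 0 0 1]
T5·…·T1 = [-1/2 1/2 2; -1 -1 -6; 0 0 1]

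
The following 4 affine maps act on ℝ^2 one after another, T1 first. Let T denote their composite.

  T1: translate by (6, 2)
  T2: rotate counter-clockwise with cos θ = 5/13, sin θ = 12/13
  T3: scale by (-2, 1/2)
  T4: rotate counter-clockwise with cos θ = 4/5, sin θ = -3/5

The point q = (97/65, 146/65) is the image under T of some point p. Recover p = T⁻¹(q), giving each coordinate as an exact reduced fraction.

T1 = [1 0 6; 0 1 2; 0 0 1]
T2·T1 = [5/13 -12/13 6/13; 12/13 5/13 82/13; 0 0 1]
T3·…·T1 = [-10/13 24/13 -12/13; 6/13 5/26 41/13; 0 0 1]
T4·…·T1 = [-22/65 207/130 15/13; 54/65 -62/65 40/13; 0 0 1]
det M = -1; M⁻¹ = [62/65 207/130 -6; 54/65 22/65 -2; 0 0 1]
M⁻¹ · (97/65, 146/65)ᵀ = (-1, 0)ᵀ

p = (-1, 0)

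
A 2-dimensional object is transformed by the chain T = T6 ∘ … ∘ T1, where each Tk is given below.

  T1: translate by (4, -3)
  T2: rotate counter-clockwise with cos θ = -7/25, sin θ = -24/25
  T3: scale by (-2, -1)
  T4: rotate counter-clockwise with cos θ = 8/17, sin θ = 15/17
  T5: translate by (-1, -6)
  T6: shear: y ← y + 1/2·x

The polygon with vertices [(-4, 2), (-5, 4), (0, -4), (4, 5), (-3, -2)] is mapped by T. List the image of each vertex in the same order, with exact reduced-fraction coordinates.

T1 translate by (4, -3): (-4, 2) → (0, -1); (-5, 4) → (-1, 1); (0, -4) → (4, -7); (4, 5) → (8, 2); (-3, -2) → (1, -5)
T2 rotate counter-clockwise with cos θ = -7/25, sin θ = -24/25: (0, -1) → (-24/25, 7/25); (-1, 1) → (31/25, 17/25); (4, -7) → (-196/25, -47/25); (8, 2) → (-8/25, -206/25); (1, -5) → (-127/25, 11/25)
T3 scale by (-2, -1): (-24/25, 7/25) → (48/25, -7/25); (31/25, 17/25) → (-62/25, -17/25); (-196/25, -47/25) → (392/25, 47/25); (-8/25, -206/25) → (16/25, 206/25); (-127/25, 11/25) → (254/25, -11/25)
T4 rotate counter-clockwise with cos θ = 8/17, sin θ = 15/17: (48/25, -7/25) → (489/425, 664/425); (-62/25, -17/25) → (-241/425, -1066/425); (392/25, 47/25) → (143/25, 368/25); (16/25, 206/25) → (-2962/425, 1888/425); (254/25, -11/25) → (2197/425, 3722/425)
T5 translate by (-1, -6): (489/425, 664/425) → (64/425, -1886/425); (-241/425, -1066/425) → (-666/425, -3616/425); (143/25, 368/25) → (118/25, 218/25); (-2962/425, 1888/425) → (-3387/425, -662/425); (2197/425, 3722/425) → (1772/425, 1172/425)
T6 shear: y ← y + 1/2·x: (64/425, -1886/425) → (64/425, -1854/425); (-666/425, -3616/425) → (-666/425, -3949/425); (118/25, 218/25) → (118/25, 277/25); (-3387/425, -662/425) → (-3387/425, -4711/850); (1772/425, 1172/425) → (1772/425, 2058/425)

image vertices: (64/425, -1854/425), (-666/425, -3949/425), (118/25, 277/25), (-3387/425, -4711/850), (1772/425, 2058/425)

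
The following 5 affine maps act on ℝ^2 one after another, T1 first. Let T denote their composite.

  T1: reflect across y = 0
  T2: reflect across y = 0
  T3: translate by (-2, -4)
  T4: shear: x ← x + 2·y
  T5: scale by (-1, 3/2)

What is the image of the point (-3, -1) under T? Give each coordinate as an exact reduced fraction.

T1 reflect across y = 0: (-3, -1) → (-3, 1)
T2 reflect across y = 0: (-3, 1) → (-3, -1)
T3 translate by (-2, -4): (-3, -1) → (-5, -5)
T4 shear: x ← x + 2·y: (-5, -5) → (-15, -5)
T5 scale by (-1, 3/2): (-15, -5) → (15, -15/2)

T(p) = (15, -15/2)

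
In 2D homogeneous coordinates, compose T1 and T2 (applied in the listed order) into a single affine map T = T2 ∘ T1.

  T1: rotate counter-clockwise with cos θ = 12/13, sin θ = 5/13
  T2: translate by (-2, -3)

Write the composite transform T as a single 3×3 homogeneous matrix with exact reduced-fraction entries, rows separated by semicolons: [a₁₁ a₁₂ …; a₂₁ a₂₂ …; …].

T1 = [12/13 -5/13 0; 5/13 12/13 0; 0 0 1]
T2·T1 = [12/13 -5/13 -2; 5/13 12/13 -3; 0 0 1]

T = [12/13 -5/13 -2; 5/13 12/13 -3; 0 0 1]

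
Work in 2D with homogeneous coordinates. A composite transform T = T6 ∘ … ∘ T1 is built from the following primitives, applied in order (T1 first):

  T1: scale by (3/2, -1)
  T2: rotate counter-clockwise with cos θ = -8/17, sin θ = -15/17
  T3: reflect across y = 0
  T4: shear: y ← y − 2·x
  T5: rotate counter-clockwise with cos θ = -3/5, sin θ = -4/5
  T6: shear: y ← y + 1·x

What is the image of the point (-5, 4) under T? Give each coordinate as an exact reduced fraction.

T(p) = (-34/5, -17/10)

T1 scale by (3/2, -1): (-5, 4) → (-15/2, -4)
T2 rotate counter-clockwise with cos θ = -8/17, sin θ = -15/17: (-15/2, -4) → (0, 17/2)
T3 reflect across y = 0: (0, 17/2) → (0, -17/2)
T4 shear: y ← y − 2·x: (0, -17/2) → (0, -17/2)
T5 rotate counter-clockwise with cos θ = -3/5, sin θ = -4/5: (0, -17/2) → (-34/5, 51/10)
T6 shear: y ← y + 1·x: (-34/5, 51/10) → (-34/5, -17/10)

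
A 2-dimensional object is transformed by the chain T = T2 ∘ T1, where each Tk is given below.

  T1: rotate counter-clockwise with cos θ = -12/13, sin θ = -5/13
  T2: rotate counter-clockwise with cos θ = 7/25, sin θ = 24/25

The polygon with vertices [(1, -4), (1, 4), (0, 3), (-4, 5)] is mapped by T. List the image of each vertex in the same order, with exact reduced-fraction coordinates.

image vertices: (-1256/325, -467/325), (1328/325, -179/325), (969/325, 108/325), (1471/325, 1472/325)

T1 rotate counter-clockwise with cos θ = -12/13, sin θ = -5/13: (1, -4) → (-32/13, 43/13); (1, 4) → (8/13, -53/13); (0, 3) → (15/13, -36/13); (-4, 5) → (73/13, -40/13)
T2 rotate counter-clockwise with cos θ = 7/25, sin θ = 24/25: (-32/13, 43/13) → (-1256/325, -467/325); (8/13, -53/13) → (1328/325, -179/325); (15/13, -36/13) → (969/325, 108/325); (73/13, -40/13) → (1471/325, 1472/325)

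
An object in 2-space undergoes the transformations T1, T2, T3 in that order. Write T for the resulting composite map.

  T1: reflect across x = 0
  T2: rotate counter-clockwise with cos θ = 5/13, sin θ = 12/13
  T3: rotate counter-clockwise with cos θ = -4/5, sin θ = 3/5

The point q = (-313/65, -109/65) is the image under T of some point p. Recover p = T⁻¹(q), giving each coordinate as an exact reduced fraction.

T1 = [-1 0 0; 0 1 0; 0 0 1]
T2·T1 = [-5/13 -12/13 0; -12/13 5/13 0; 0 0 1]
T3·…·T1 = [56/65 33/65 0; 33/65 -56/65 0; 0 0 1]
det M = -1; M⁻¹ = [56/65 33/65 0; 33/65 -56/65 0; 0 0 1]
M⁻¹ · (-313/65, -109/65)ᵀ = (-5, -1)ᵀ

p = (-5, -1)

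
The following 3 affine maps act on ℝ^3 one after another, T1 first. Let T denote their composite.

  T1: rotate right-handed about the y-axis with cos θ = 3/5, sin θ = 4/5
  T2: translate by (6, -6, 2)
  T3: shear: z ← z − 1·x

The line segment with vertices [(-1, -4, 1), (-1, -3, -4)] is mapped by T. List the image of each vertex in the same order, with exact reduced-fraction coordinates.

T1 rotate right-handed about the y-axis with cos θ = 3/5, sin θ = 4/5: (-1, -4, 1) → (1/5, -4, 7/5); (-1, -3, -4) → (-19/5, -3, -8/5)
T2 translate by (6, -6, 2): (1/5, -4, 7/5) → (31/5, -10, 17/5); (-19/5, -3, -8/5) → (11/5, -9, 2/5)
T3 shear: z ← z − 1·x: (31/5, -10, 17/5) → (31/5, -10, -14/5); (11/5, -9, 2/5) → (11/5, -9, -9/5)

image vertices: (31/5, -10, -14/5), (11/5, -9, -9/5)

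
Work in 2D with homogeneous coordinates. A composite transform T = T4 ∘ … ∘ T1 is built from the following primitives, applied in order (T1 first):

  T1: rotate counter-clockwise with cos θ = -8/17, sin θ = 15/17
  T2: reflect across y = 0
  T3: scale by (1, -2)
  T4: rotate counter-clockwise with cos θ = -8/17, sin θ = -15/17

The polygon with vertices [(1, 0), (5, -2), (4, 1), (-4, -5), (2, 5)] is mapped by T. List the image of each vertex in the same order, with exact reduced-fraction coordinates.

T1 rotate counter-clockwise with cos θ = -8/17, sin θ = 15/17: (1, 0) → (-8/17, 15/17); (5, -2) → (-10/17, 91/17); (4, 1) → (-47/17, 52/17); (-4, -5) → (107/17, -20/17); (2, 5) → (-91/17, -10/17)
T2 reflect across y = 0: (-8/17, 15/17) → (-8/17, -15/17); (-10/17, 91/17) → (-10/17, -91/17); (-47/17, 52/17) → (-47/17, -52/17); (107/17, -20/17) → (107/17, 20/17); (-91/17, -10/17) → (-91/17, 10/17)
T3 scale by (1, -2): (-8/17, -15/17) → (-8/17, 30/17); (-10/17, -91/17) → (-10/17, 182/17); (-47/17, -52/17) → (-47/17, 104/17); (107/17, 20/17) → (107/17, -40/17); (-91/17, 10/17) → (-91/17, -20/17)
T4 rotate counter-clockwise with cos θ = -8/17, sin θ = -15/17: (-8/17, 30/17) → (514/289, -120/289); (-10/17, 182/17) → (2810/289, -1306/289); (-47/17, 104/17) → (1936/289, -127/289); (107/17, -40/17) → (-1456/289, -1285/289); (-91/17, -20/17) → (428/289, 1525/289)

image vertices: (514/289, -120/289), (2810/289, -1306/289), (1936/289, -127/289), (-1456/289, -1285/289), (428/289, 1525/289)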